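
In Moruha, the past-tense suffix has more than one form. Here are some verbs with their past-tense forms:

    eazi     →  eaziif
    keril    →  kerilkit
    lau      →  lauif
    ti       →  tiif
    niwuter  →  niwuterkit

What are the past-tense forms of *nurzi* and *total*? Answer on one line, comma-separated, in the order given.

nurziif, totalkit

Looking at the final sound of each stem: -kit when the stem ends in a consonant (*keril*, *niwuter*); -if when the stem ends in a vowel (*eazi*, *lau*, *ti*).
*nurzi* — final sound /i/ (a vowel) → -if → *nurziif*.
*total* — final sound /l/ (a consonant) → -kit → *totalkit*.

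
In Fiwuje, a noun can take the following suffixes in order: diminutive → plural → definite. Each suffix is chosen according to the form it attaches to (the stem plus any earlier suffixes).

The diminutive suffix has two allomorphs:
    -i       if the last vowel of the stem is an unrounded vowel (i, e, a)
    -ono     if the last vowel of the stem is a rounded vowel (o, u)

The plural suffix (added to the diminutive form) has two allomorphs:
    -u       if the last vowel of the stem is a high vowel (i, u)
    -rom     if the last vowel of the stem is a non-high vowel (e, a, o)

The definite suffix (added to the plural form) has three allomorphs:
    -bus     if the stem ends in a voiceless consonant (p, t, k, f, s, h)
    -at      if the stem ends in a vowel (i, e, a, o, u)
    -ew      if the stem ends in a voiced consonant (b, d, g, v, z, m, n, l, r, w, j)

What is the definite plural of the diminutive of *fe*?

feiuat

Since the last vowel of *fe* is /e/ (an unrounded vowel), it takes -i, giving *fei*.
The diminutive form *fei*: last vowel = /i/, a high vowel → -u → *feiu*.
The plural form *feiu*: final sound = /u/, a vowel → -at → *feiuat*.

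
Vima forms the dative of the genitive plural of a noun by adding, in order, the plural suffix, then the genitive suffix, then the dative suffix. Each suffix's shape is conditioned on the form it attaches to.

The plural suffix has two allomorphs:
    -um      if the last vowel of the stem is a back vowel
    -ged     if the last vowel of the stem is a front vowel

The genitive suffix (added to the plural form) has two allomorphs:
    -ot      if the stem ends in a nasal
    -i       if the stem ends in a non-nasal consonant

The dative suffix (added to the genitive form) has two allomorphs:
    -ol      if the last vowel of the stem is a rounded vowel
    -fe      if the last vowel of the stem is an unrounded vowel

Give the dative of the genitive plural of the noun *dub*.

*dub*: last vowel = /u/, a back vowel → -um → *dubum*.
The plural form *dubum* — final consonant /m/ (a nasal) → -ot → *dubumot*.
The genitive form *dubumot* — last vowel /o/ (a rounded vowel) → -ol → *dubumotol*.

dubumotol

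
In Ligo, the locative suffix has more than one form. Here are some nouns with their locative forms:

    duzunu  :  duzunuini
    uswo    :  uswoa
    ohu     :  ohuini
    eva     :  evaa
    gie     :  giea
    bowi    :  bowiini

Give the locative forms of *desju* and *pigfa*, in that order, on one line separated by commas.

The suffix is conditioned by the last vowel: -ini when the last vowel of the stem is a high vowel (*duzunu*, *ohu*, *bowi*); -a when the last vowel of the stem is a non-high vowel (*uswo*, *eva*, *gie*).
The last vowel of *desju* is /u/, which is a high vowel, so the suffix is -ini, giving *desjuini*.
The last vowel of *pigfa* is /a/, which is a non-high vowel, so the suffix is -a, giving *pigfaa*.

desjuini, pigfaa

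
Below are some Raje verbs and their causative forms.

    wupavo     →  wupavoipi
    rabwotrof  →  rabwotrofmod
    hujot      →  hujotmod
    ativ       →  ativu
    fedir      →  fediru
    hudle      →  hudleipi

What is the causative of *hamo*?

The suffix is conditioned by the final sound: -mod when the stem ends in a voiceless consonant (*rabwotrof*, *hujot*); -u when the stem ends in a voiced consonant (*ativ*, *fedir*); -ipi when the stem ends in a vowel (*wupavo*, *hudle*).
*hamo* — final sound /o/ (a vowel) → -ipi → *hamoipi*.

hamoipi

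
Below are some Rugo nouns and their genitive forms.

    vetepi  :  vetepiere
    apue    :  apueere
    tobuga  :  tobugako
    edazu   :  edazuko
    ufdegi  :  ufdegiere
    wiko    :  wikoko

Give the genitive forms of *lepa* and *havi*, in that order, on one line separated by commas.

lepako, haviere

The pattern is front/back vowel harmony: -ere when the last vowel of the stem is a front vowel (*vetepi*, *apue*, *ufdegi*); -ko when the last vowel of the stem is a back vowel (*tobuga*, *edazu*, *wiko*).
The last vowel of *lepa* is /a/, which is a back vowel, so the suffix is -ko, giving *lepako*.
Since the last vowel of *havi* is /i/ (a front vowel), it takes -ere, giving *haviere*.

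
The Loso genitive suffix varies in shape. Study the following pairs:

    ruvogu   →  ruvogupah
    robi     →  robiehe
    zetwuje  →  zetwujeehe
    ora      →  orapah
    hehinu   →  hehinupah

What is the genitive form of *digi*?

digiehe

Looking at the last vowel of each stem: -ehe when the last vowel of the stem is a front vowel (*robi*, *zetwuje*); -pah when the last vowel of the stem is a back vowel (*ruvogu*, *ora*, *hehinu*).
Since the last vowel of *digi* is /i/ (a front vowel), it takes -ehe, giving *digiehe*.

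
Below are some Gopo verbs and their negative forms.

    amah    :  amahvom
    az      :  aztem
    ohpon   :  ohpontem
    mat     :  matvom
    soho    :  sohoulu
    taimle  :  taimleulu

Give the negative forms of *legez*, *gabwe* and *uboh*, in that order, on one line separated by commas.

Looking at the final sound of each stem: -vom when the stem ends in a voiceless consonant (*amah*, *mat*); -tem when the stem ends in a voiced consonant (*az*, *ohpon*); -ulu when the stem ends in a vowel (*soho*, *taimle*).
*legez*: final sound = /z/, a voiced consonant → -tem → *legeztem*.
*gabwe* — final sound /e/ (a vowel) → -ulu → *gabweulu*.
The final sound of *uboh* is /h/, which is a voiceless consonant, so the suffix is -vom, giving *ubohvom*.

legeztem, gabweulu, ubohvom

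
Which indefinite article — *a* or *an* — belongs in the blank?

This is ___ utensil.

a

The indefinite article is chosen by the initial *sound* of the following word, not its spelling.
*utensil* begins with the sound /juː/ (u pronounced /juː/) — a consonant sound.
So the article is *a*: This is a utensil.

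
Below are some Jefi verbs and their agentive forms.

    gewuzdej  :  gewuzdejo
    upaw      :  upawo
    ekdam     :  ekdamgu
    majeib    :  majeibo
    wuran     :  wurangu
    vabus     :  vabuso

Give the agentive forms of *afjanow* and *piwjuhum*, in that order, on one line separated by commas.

The pattern is nasality of the final consonant: -gu when the stem ends in a nasal (*ekdam*, *wuran*); -o when the stem ends in a non-nasal consonant (*gewuzdej*, *upaw*, *majeib*, *vabus*).
Since the final consonant of *afjanow* is /w/ (non-nasal), it takes -o, giving *afjanowo*.
The final consonant of *piwjuhum* is /m/, which is a nasal, so the suffix is -gu, giving *piwjuhumgu*.

afjanowo, piwjuhumgu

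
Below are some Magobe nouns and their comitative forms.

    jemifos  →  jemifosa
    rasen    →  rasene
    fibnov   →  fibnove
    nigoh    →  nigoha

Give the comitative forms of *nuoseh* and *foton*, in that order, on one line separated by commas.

The alternation tracks the final consonant of the stem — -a when the stem ends in a voiceless consonant (*jemifos*, *nigoh*); -e when the stem ends in a voiced consonant (*rasen*, *fibnov*).
Since the final consonant of *nuoseh* is /h/ (voiceless), it takes -a, giving *nuoseha*.
*foton*: final consonant = /n/, voiced → -e → *fotone*.

nuoseha, fotone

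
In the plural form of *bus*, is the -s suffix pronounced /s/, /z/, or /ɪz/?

/ɪz/

The stem *bus* ends in a sibilant (/s, z, ʃ, ʒ, tʃ, dʒ/).
The plural suffix surfaces as /ɪz/ after sibilants, /s/ after other voiceless consonants, and /z/ after other voiced sounds.
So the plural -s on *bus* is pronounced /ɪz/.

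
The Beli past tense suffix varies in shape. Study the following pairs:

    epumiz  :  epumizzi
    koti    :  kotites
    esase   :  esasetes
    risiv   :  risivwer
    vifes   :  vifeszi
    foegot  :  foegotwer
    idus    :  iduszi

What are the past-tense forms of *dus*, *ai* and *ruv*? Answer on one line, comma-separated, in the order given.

The suffix is conditioned by the final sound: -zi when the stem ends in a sibilant (*epumiz*, *vifes*, *idus*); -wer when the stem ends in a non-sibilant consonant (*risiv*, *foegot*); -tes when the stem ends in a vowel (*koti*, *esase*).
*dus* — final sound /s/ (a sibilant) → -zi → *duszi*.
*ai*: final sound = /i/, a vowel → -tes → *aites*.
Since the final sound of *ruv* is /v/ (a non-sibilant consonant), it takes -wer, giving *ruvwer*.

duszi, aites, ruvwer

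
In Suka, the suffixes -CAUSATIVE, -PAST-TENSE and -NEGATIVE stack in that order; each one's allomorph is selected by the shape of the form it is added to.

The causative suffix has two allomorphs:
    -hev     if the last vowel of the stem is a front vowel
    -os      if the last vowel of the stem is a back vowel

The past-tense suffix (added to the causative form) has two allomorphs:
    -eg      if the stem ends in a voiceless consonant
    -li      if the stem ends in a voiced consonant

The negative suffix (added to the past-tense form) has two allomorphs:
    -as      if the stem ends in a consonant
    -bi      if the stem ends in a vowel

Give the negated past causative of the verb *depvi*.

depvihevlibi

The last vowel of *depvi* is /i/, which is a front vowel, so the causative suffix is -hev, giving *depvihev*.
The causative form *depvihev*: final consonant = /v/, voiced → -li → *depvihevli*.
The final sound of the past-tense form *depvihevli* is /i/, which is a vowel, so the negative suffix is -bi, giving *depvihevlibi*.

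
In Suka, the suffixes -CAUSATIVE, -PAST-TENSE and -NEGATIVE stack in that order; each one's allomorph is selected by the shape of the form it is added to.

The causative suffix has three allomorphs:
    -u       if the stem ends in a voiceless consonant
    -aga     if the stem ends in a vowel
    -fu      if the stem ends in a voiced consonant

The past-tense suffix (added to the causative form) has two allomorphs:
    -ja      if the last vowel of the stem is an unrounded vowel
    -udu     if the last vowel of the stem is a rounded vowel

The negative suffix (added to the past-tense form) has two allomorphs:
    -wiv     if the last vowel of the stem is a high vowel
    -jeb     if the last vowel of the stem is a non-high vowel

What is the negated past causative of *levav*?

levavfuuduwiv

The final sound of *levav* is /v/, which is a voiced consonant, so the causative suffix is -fu, giving *levavfu*.
The last vowel of the causative form *levavfu* is /u/, which is a rounded vowel, so the past-tense suffix is -udu, giving *levavfuudu*.
The last vowel of the past-tense form *levavfuudu* is /u/, which is a high vowel, so the negative suffix is -wiv, giving *levavfuuduwiv*.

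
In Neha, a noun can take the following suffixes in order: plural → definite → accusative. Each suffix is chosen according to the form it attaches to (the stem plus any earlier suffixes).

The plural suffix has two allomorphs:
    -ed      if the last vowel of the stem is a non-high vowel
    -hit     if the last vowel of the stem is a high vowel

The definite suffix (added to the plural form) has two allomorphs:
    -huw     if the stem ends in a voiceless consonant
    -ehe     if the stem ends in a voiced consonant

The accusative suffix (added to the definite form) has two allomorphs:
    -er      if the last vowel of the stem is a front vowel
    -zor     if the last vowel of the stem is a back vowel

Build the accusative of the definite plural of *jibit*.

*jibit* — last vowel /i/ (a high vowel) → -hit → *jibithit*.
Since the final consonant of the plural form *jibithit* is /t/ (voiceless), it takes -huw, giving *jibithithuw*.
The definite form *jibithithuw*: last vowel = /u/, a back vowel → -zor → *jibithithuwzor*.

jibithithuwzor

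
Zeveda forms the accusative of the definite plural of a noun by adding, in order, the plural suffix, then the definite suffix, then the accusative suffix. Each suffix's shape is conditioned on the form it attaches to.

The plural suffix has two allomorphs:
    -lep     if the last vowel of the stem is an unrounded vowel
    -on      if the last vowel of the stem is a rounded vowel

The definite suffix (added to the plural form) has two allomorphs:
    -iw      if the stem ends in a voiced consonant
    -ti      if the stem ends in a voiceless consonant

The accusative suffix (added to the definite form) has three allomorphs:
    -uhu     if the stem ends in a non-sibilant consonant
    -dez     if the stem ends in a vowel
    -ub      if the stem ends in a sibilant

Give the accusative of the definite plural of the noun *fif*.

*fif* — last vowel /i/ (an unrounded vowel) → -lep → *fiflep*.
The plural form *fiflep*: final consonant = /p/, voiceless → -ti → *fiflepti*.
The definite form *fiflepti* — final sound /i/ (a vowel) → -dez → *fifleptidez*.

fifleptidez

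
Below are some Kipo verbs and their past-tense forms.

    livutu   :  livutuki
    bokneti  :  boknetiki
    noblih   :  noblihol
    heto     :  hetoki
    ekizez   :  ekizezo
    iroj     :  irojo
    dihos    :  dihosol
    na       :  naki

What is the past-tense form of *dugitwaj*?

dugitwajo

The suffix is conditioned by the final sound: -ol when the stem ends in a voiceless consonant (*noblih*, *dihos*); -o when the stem ends in a voiced consonant (*ekizez*, *iroj*); -ki when the stem ends in a vowel (*livutu*, *bokneti*, *heto*, *na*).
Since the final sound of *dugitwaj* is /j/ (a voiced consonant), it takes -o, giving *dugitwajo*.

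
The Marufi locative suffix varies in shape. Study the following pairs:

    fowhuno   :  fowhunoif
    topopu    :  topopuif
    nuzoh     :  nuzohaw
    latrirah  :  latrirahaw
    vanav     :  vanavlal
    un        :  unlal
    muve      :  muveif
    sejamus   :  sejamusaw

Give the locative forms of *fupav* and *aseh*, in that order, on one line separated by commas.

fupavlal, asehaw

The suffix is conditioned by the final sound: -aw when the stem ends in a voiceless consonant (*nuzoh*, *latrirah*, *sejamus*); -lal when the stem ends in a voiced consonant (*vanav*, *un*); -if when the stem ends in a vowel (*fowhuno*, *topopu*, *muve*).
*fupav*: final sound = /v/, a voiced consonant → -lal → *fupavlal*.
Since the final sound of *aseh* is /h/ (a voiceless consonant), it takes -aw, giving *asehaw*.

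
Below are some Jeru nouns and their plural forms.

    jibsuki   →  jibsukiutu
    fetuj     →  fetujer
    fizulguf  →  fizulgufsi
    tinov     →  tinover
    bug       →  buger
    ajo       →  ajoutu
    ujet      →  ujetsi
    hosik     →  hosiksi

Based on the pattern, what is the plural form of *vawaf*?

The alternation tracks the final sound of the stem — -si when the stem ends in a voiceless consonant (*fizulguf*, *ujet*, *hosik*); -er when the stem ends in a voiced consonant (*fetuj*, *tinov*, *bug*); -utu when the stem ends in a vowel (*jibsuki*, *ajo*).
*vawaf*: final sound = /f/, a voiceless consonant → -si → *vawafsi*.

vawafsi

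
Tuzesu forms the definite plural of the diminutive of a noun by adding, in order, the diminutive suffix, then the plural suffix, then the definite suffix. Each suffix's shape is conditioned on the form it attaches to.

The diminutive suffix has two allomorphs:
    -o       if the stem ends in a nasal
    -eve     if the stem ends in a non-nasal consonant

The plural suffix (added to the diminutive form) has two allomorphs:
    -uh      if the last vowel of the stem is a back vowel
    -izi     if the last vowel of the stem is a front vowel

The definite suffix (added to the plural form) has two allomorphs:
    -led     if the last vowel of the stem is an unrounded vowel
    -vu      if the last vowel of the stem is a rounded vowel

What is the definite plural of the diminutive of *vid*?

videveiziled

Since the final consonant of *vid* is /d/ (non-nasal), it takes -eve, giving *videve*.
The last vowel of the diminutive form *videve* is /e/, which is a front vowel, so the plural suffix is -izi, giving *videveizi*.
The plural form *videveizi*: last vowel = /i/, an unrounded vowel → -led → *videveiziled*.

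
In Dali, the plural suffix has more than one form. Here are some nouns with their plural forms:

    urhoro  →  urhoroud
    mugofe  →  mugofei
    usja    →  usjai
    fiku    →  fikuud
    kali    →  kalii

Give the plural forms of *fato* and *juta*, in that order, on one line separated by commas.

fatoud, jutai

The pattern is rounding harmony: -ud when the last vowel of the stem is a rounded vowel (*urhoro*, *fiku*); -i when the last vowel of the stem is an unrounded vowel (*mugofe*, *usja*, *kali*).
The last vowel of *fato* is /o/, which is a rounded vowel, so the suffix is -ud, giving *fatoud*.
Since the last vowel of *juta* is /a/ (an unrounded vowel), it takes -i, giving *jutai*.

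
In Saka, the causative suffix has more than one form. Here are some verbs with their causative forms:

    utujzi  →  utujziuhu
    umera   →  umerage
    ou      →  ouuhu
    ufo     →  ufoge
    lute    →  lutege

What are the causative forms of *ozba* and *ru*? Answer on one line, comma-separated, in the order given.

ozbage, ruuhu

The alternation tracks the last vowel of the stem — -uhu when the last vowel of the stem is a high vowel (*utujzi*, *ou*); -ge when the last vowel of the stem is a non-high vowel (*umera*, *ufo*, *lute*).
*ozba*: last vowel = /a/, a non-high vowel → -ge → *ozbage*.
Since the last vowel of *ru* is /u/ (a high vowel), it takes -uhu, giving *ruuhu*.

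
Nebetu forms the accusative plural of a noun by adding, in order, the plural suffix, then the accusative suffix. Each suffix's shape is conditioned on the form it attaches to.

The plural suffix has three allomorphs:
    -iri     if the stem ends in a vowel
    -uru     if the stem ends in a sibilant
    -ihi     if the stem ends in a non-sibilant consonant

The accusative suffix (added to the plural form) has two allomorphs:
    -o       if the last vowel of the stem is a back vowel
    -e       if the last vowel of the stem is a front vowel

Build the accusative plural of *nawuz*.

*nawuz* — final sound /z/ (a sibilant) → -uru → *nawuzuru*.
The last vowel of the plural form *nawuzuru* is /u/, which is a back vowel, so the accusative suffix is -o, giving *nawuzuruo*.

nawuzuruo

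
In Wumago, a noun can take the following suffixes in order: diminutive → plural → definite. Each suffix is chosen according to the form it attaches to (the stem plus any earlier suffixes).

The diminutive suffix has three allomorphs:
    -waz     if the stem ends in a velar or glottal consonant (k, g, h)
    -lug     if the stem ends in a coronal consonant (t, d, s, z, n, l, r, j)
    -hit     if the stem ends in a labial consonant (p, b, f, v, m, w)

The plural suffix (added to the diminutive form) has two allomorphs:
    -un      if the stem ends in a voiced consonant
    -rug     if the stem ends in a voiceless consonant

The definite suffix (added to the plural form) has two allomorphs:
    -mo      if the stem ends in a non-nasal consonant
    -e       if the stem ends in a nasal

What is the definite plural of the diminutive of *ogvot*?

Since the final consonant of *ogvot* is /t/ (coronal), it takes -lug, giving *ogvotlug*.
The final consonant of the diminutive form *ogvotlug* is /g/, which is voiced, so the plural suffix is -un, giving *ogvotlugun*.
The plural form *ogvotlugun* — final consonant /n/ (a nasal) → -e → *ogvotlugune*.

ogvotlugune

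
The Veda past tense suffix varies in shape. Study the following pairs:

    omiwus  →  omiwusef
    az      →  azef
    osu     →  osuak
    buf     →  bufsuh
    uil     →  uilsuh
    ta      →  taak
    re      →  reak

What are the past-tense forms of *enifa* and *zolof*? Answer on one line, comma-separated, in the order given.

enifaak, zolofsuh

The pattern is sibilance of the final sound: -ef when the stem ends in a sibilant (*omiwus*, *az*); -suh when the stem ends in a non-sibilant consonant (*buf*, *uil*); -ak when the stem ends in a vowel (*osu*, *ta*, *re*).
The final sound of *enifa* is /a/, which is a vowel, so the suffix is -ak, giving *enifaak*.
*zolof* — final sound /f/ (a non-sibilant consonant) → -suh → *zolofsuh*.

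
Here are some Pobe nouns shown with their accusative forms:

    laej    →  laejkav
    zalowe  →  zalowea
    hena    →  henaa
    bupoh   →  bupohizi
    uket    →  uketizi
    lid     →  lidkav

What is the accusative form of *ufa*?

The pattern is voicing of the final sound: -izi when the stem ends in a voiceless consonant (*bupoh*, *uket*); -kav when the stem ends in a voiced consonant (*laej*, *lid*); -a when the stem ends in a vowel (*zalowe*, *hena*).
*ufa*: final sound = /a/, a vowel → -a → *ufaa*.

ufaa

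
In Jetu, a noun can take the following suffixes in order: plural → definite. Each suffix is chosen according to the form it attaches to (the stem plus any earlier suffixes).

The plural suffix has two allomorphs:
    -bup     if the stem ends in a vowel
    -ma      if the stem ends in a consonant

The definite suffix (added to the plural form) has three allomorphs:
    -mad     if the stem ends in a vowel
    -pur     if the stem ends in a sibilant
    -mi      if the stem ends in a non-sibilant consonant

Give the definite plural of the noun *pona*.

ponabupmi

*pona*: final sound = /a/, a vowel → -bup → *ponabup*.
The plural form *ponabup*: final sound = /p/, a non-sibilant consonant → -mi → *ponabupmi*.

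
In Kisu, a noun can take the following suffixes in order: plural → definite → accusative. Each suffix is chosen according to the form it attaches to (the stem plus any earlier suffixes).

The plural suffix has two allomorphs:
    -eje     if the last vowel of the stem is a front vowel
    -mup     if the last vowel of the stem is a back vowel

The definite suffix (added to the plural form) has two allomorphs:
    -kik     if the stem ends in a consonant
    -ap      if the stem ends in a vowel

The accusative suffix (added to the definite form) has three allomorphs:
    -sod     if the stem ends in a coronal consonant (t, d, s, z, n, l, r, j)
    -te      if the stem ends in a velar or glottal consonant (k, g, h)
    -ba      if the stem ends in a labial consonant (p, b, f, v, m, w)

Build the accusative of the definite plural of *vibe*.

vibeejeapba

*vibe*: last vowel = /e/, a front vowel → -eje → *vibeeje*.
Since the final sound of the plural form *vibeeje* is /e/ (a vowel), it takes -ap, giving *vibeejeap*.
Since the final consonant of the definite form *vibeejeap* is /p/ (labial), it takes -ba, giving *vibeejeapba*.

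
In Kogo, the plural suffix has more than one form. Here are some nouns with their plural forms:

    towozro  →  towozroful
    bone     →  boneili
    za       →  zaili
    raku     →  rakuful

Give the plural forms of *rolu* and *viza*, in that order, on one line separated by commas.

roluful, vizaili

The alternation tracks the last vowel of the stem — -ful when the last vowel of the stem is a rounded vowel (*towozro*, *raku*); -ili when the last vowel of the stem is an unrounded vowel (*bone*, *za*).
The last vowel of *rolu* is /u/, which is a rounded vowel, so the suffix is -ful, giving *roluful*.
*viza* — last vowel /a/ (an unrounded vowel) → -ili → *vizaili*.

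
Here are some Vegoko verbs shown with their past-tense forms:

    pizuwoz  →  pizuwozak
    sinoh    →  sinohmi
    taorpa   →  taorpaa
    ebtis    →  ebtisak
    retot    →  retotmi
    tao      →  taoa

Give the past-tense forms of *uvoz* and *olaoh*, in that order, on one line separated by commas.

Looking at the final sound of each stem: -ak when the stem ends in a sibilant (*pizuwoz*, *ebtis*); -mi when the stem ends in a non-sibilant consonant (*sinoh*, *retot*); -a when the stem ends in a vowel (*taorpa*, *tao*).
*uvoz*: final sound = /z/, a sibilant → -ak → *uvozak*.
Since the final sound of *olaoh* is /h/ (a non-sibilant consonant), it takes -mi, giving *olaohmi*.

uvozak, olaohmi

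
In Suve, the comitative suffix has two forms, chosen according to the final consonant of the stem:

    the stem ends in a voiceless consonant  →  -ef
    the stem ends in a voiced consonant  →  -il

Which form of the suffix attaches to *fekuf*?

The final consonant of *fekuf* is /f/, which is voiceless, so the suffix is -ef.

-ef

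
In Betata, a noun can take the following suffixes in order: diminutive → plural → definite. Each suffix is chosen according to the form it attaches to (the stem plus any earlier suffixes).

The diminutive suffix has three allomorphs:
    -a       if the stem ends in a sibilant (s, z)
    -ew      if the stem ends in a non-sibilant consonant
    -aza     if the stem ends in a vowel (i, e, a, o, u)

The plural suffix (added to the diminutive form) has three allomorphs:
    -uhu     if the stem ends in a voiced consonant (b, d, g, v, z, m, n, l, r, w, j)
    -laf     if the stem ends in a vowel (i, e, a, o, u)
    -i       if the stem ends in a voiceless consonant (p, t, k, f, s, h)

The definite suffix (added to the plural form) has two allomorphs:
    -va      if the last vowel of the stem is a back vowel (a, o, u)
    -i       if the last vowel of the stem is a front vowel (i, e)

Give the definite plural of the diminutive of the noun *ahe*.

aheazalafva

*ahe*: final sound = /e/, a vowel → -aza → *aheaza*.
The diminutive form *aheaza* — final sound /a/ (a vowel) → -laf → *aheazalaf*.
The plural form *aheazalaf*: last vowel = /a/, a back vowel → -va → *aheazalafva*.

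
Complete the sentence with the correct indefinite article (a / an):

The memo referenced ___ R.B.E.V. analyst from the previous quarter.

an

The indefinite article is chosen by the initial *sound* of the following word, not its spelling.
The initialism *R.B.E.V.* is read letter by letter; the first letter, R, is pronounced /ɑr/, which begins with a vowel sound.
So the article is *an*: The memo referenced an R.B.E.V. analyst from the previous quarter.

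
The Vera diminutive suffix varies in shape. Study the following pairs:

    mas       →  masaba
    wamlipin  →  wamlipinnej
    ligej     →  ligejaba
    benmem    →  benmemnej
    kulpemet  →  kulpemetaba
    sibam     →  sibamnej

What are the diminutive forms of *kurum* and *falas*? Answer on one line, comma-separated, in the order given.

kurumnej, falasaba

Looking at the final consonant of each stem: -nej when the stem ends in a nasal (*wamlipin*, *benmem*, *sibam*); -aba when the stem ends in a non-nasal consonant (*mas*, *ligej*, *kulpemet*).
The final consonant of *kurum* is /m/, which is a nasal, so the suffix is -nej, giving *kurumnej*.
Since the final consonant of *falas* is /s/ (non-nasal), it takes -aba, giving *falasaba*.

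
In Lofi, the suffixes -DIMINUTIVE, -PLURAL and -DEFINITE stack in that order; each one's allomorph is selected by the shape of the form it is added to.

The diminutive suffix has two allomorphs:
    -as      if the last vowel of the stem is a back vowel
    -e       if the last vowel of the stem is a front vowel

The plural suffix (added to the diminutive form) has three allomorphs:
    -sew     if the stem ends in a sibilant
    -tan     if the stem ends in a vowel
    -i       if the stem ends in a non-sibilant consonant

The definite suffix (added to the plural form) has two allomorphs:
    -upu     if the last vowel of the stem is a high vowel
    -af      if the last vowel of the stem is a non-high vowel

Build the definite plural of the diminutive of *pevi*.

pevietanaf

*pevi* — last vowel /i/ (a front vowel) → -e → *pevie*.
Since the final sound of the diminutive form *pevie* is /e/ (a vowel), it takes -tan, giving *pevietan*.
The plural form *pevietan*: last vowel = /a/, a non-high vowel → -af → *pevietanaf*.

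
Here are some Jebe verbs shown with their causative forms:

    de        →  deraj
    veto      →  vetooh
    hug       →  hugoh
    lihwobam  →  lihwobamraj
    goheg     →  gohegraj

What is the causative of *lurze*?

lurzeraj

The alternation tracks the last vowel of the stem — -oh when the last vowel of the stem is a rounded vowel (*veto*, *hug*); -raj when the last vowel of the stem is an unrounded vowel (*de*, *lihwobam*, *goheg*).
Since the last vowel of *lurze* is /e/ (an unrounded vowel), it takes -raj, giving *lurzeraj*.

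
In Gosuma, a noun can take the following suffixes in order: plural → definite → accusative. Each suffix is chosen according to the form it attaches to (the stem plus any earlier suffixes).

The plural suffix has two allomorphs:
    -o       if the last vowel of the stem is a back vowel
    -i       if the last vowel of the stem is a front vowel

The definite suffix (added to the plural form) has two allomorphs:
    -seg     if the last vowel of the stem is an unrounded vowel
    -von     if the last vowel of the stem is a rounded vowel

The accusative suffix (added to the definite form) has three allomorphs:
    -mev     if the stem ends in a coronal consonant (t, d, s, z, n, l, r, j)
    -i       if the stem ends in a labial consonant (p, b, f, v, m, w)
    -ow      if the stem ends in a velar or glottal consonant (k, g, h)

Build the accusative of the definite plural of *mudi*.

mudiisegow

*mudi*: last vowel = /i/, a front vowel → -i → *mudii*.
Since the last vowel of the plural form *mudii* is /i/ (an unrounded vowel), it takes -seg, giving *mudiiseg*.
The definite form *mudiiseg* — final consonant /g/ (velar/glottal) → -ow → *mudiisegow*.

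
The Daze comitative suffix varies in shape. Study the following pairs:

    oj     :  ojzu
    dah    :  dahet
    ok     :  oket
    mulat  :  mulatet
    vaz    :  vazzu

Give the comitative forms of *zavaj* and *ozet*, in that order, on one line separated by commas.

zavajzu, ozetet

The pattern is voicing of the final consonant: -et when the stem ends in a voiceless consonant (*dah*, *ok*, *mulat*); -zu when the stem ends in a voiced consonant (*oj*, *vaz*).
The final consonant of *zavaj* is /j/, which is voiced, so the suffix is -zu, giving *zavajzu*.
The final consonant of *ozet* is /t/, which is voiceless, so the suffix is -et, giving *ozetet*.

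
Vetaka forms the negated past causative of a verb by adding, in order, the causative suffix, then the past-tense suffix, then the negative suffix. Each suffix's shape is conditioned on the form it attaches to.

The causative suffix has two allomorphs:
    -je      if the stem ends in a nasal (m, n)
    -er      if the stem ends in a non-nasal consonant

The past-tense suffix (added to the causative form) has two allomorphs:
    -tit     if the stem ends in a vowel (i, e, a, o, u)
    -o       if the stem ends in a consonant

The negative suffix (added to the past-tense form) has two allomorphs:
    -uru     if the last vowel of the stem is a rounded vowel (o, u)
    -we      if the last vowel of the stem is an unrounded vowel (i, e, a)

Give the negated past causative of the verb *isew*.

*isew* — final consonant /w/ (non-nasal) → -er → *isewer*.
Since the final sound of the causative form *isewer* is /r/ (a consonant), it takes -o, giving *isewero*.
The past-tense form *isewero* — last vowel /o/ (a rounded vowel) → -uru → *isewerouru*.

isewerouru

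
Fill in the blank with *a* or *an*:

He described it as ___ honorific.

The indefinite article is chosen by the initial *sound* of the following word, not its spelling.
*honorific* begins with the sound /ɒ/ (silent h) — a vowel sound.
So the article is *an*: He described it as an honorific.

an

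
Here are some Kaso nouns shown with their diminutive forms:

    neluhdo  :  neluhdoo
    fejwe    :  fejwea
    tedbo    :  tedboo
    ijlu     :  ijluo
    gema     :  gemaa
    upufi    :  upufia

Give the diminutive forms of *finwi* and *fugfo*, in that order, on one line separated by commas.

finwia, fugfoo

The pattern is rounding harmony: -o when the last vowel of the stem is a rounded vowel (*neluhdo*, *tedbo*, *ijlu*); -a when the last vowel of the stem is an unrounded vowel (*fejwe*, *gema*, *upufi*).
*finwi* — last vowel /i/ (an unrounded vowel) → -a → *finwia*.
The last vowel of *fugfo* is /o/, which is a rounded vowel, so the suffix is -o, giving *fugfoo*.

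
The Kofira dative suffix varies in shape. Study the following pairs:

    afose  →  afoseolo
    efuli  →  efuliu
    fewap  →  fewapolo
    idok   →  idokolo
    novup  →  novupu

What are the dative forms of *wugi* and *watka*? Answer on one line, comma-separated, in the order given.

The suffix is conditioned by the last vowel: -u when the last vowel of the stem is a high vowel (*efuli*, *novup*); -olo when the last vowel of the stem is a non-high vowel (*afose*, *fewap*, *idok*).
*wugi*: last vowel = /i/, a high vowel → -u → *wugiu*.
Since the last vowel of *watka* is /a/ (a non-high vowel), it takes -olo, giving *watkaolo*.

wugiu, watkaolo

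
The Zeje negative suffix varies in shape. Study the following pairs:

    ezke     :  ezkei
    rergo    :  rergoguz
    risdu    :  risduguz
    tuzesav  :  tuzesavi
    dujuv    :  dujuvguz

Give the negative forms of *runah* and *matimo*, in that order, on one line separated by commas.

runahi, matimoguz

The pattern is rounding harmony: -guz when the last vowel of the stem is a rounded vowel (*rergo*, *risdu*, *dujuv*); -i when the last vowel of the stem is an unrounded vowel (*ezke*, *tuzesav*).
*runah* — last vowel /a/ (an unrounded vowel) → -i → *runahi*.
*matimo*: last vowel = /o/, a rounded vowel → -guz → *matimoguz*.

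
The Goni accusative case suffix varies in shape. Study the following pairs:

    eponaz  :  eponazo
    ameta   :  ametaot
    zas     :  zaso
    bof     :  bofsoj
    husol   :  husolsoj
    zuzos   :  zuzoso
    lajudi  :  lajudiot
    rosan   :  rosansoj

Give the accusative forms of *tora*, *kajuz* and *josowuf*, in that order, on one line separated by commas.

toraot, kajuzo, josowufsoj

The suffix is conditioned by the final sound: -o when the stem ends in a sibilant (*eponaz*, *zas*, *zuzos*); -soj when the stem ends in a non-sibilant consonant (*bof*, *husol*, *rosan*); -ot when the stem ends in a vowel (*ameta*, *lajudi*).
Since the final sound of *tora* is /a/ (a vowel), it takes -ot, giving *toraot*.
Since the final sound of *kajuz* is /z/ (a sibilant), it takes -o, giving *kajuzo*.
*josowuf* — final sound /f/ (a non-sibilant consonant) → -soj → *josowufsoj*.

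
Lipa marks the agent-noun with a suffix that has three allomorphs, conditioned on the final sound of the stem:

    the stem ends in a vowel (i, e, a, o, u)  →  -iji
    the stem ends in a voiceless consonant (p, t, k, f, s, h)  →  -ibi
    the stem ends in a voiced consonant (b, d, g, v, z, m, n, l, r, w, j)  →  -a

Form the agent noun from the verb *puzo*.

Since the final sound of *puzo* is /o/ (a vowel), it takes -iji, giving *puzoiji*.

puzoiji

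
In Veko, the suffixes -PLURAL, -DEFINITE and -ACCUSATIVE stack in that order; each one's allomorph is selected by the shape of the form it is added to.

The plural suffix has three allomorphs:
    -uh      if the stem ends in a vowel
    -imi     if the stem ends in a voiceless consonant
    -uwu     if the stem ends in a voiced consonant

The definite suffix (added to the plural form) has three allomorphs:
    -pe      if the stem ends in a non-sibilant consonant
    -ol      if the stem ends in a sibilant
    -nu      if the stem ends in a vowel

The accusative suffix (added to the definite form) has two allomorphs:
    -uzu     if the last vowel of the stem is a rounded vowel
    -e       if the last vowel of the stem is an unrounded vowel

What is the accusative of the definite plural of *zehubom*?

Since the final sound of *zehubom* is /m/ (a voiced consonant), it takes -uwu, giving *zehubomuwu*.
The plural form *zehubomuwu* — final sound /u/ (a vowel) → -nu → *zehubomuwunu*.
The last vowel of the definite form *zehubomuwunu* is /u/, which is a rounded vowel, so the accusative suffix is -uzu, giving *zehubomuwunuuzu*.

zehubomuwunuuzu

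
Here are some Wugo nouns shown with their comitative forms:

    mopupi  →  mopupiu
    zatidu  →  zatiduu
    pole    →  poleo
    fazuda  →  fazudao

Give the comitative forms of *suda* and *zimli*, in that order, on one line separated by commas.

sudao, zimliu

The suffix is conditioned by the last vowel: -u when the last vowel of the stem is a high vowel (*mopupi*, *zatidu*); -o when the last vowel of the stem is a non-high vowel (*pole*, *fazuda*).
The last vowel of *suda* is /a/, which is a non-high vowel, so the suffix is -o, giving *sudao*.
*zimli* — last vowel /i/ (a high vowel) → -u → *zimliu*.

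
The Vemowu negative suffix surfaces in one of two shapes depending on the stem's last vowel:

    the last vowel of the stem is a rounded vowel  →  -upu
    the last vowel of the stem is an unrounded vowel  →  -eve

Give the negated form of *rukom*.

rukomupu

Since the last vowel of *rukom* is /o/ (a rounded vowel), it takes -upu, giving *rukomupu*.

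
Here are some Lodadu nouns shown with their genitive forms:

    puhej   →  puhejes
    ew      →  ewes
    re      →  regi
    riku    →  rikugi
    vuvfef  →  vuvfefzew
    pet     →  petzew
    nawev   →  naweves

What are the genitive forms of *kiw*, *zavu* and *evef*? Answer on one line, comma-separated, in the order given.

kiwes, zavugi, evefzew

The pattern is voicing of the final sound: -zew when the stem ends in a voiceless consonant (*vuvfef*, *pet*); -es when the stem ends in a voiced consonant (*puhej*, *ew*, *nawev*); -gi when the stem ends in a vowel (*re*, *riku*).
Since the final sound of *kiw* is /w/ (a voiced consonant), it takes -es, giving *kiwes*.
*zavu* — final sound /u/ (a vowel) → -gi → *zavugi*.
The final sound of *evef* is /f/, which is a voiceless consonant, so the suffix is -zew, giving *evefzew*.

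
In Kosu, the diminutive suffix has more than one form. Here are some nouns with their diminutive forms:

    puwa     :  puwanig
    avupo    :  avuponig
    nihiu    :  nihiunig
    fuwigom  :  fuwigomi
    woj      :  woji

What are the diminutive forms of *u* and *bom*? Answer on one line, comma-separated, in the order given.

unig, bomi

The suffix is conditioned by the final sound: -i when the stem ends in a consonant (*fuwigom*, *woj*); -nig when the stem ends in a vowel (*puwa*, *avupo*, *nihiu*).
Since the final sound of *u* is /u/ (a vowel), it takes -nig, giving *unig*.
*bom* — final sound /m/ (a consonant) → -i → *bomi*.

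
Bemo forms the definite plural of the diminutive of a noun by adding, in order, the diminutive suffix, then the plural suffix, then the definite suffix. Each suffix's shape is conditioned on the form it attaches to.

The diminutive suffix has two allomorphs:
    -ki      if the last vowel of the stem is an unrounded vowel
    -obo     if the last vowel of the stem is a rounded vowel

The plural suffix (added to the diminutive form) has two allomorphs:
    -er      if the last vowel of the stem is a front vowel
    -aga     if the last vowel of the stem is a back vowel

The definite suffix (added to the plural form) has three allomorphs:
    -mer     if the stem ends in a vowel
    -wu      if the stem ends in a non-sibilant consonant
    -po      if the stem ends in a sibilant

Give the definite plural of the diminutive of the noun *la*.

Since the last vowel of *la* is /a/ (an unrounded vowel), it takes -ki, giving *laki*.
The diminutive form *laki* — last vowel /i/ (a front vowel) → -er → *lakier*.
The plural form *lakier* — final sound /r/ (a non-sibilant consonant) → -wu → *lakierwu*.

lakierwu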